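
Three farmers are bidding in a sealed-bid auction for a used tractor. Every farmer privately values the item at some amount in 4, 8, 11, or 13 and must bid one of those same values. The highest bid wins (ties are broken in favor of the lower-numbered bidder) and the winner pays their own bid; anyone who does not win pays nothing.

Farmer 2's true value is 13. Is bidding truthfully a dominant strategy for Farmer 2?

No

Consider the case where Farmer 1 bids 4 and Farmer 3 bids 4.
Truthful bid 13: wins, pays 13, utility 13 - 13 = 0.
Bid 8 instead: wins, pays 8, utility 13 - 8 = 5.
Since 5 > 0, bidding 8 is strictly better here, so truthful bidding is not dominant.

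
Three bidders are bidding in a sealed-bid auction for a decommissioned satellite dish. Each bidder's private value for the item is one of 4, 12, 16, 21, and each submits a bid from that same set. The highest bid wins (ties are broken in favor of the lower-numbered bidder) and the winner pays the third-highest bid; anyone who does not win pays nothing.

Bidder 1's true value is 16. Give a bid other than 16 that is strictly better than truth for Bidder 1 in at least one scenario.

Suppose Bidder 2 bids 4 and Bidder 3 bids 21.
Bid 16: loses, pays 0, utility 0.
Bid 21: wins, pays 4, utility 16 - 4 = 12.
So bidding 21 beats truth here (12 > 0).

21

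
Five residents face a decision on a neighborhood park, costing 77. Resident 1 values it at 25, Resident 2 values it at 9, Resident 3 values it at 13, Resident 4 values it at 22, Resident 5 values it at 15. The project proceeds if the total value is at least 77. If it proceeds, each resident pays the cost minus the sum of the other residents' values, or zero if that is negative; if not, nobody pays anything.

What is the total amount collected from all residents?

Total value 84 ≥ cost 77, so it is built.
Resident 1: others sum to 59; max(0, 77 - 59) = 18.
Resident 2: others sum to 75; max(0, 77 - 75) = 2.
Resident 3: others sum to 71; max(0, 77 - 71) = 6.
Resident 4: others sum to 62; max(0, 77 - 62) = 15.
Resident 5: others sum to 69; max(0, 77 - 69) = 8.
Total collected = 18 + 2 + 6 + 15 + 8 = 49.

49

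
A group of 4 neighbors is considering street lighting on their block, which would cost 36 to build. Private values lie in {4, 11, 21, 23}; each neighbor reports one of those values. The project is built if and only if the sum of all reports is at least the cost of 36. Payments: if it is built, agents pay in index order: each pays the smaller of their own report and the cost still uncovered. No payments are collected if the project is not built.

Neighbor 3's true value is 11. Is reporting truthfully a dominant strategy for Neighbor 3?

No

Consider the case where Neighbor 1 reports 4, Neighbor 2 reports 11 and Neighbor 4 reports 21.
Truthful report 11: project built, pays 11, utility 11 - 11 = 0.
Report 4 instead: project built, pays 4, utility 11 - 4 = 7.
Since 7 > 0, reporting 4 is strictly better here, so truthful reporting is not dominant.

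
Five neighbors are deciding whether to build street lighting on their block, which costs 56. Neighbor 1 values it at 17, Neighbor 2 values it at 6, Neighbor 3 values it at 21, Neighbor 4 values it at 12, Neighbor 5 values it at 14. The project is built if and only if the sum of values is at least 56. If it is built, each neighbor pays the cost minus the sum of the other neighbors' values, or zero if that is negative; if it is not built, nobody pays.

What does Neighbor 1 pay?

3

Total value 70 ≥ cost 56, so the project is built.
The other neighbors' values sum to 53.
Cost minus that sum is 56 - 53 = 3.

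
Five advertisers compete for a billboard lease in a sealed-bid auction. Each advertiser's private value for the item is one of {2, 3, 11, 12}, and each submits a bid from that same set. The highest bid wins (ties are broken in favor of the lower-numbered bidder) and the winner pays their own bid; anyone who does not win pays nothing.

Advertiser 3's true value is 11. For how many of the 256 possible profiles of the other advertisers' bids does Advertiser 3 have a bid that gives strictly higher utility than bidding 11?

4

Others bid (2, 2, 2, 2): truth gives 0; bid 3 gives 8 > 0. Violating.
Others bid (2, 2, 2, 3): truth gives 0; bid 3 gives 8 > 0. Violating.
Others bid (2, 2, 3, 2): truth gives 0; bid 3 gives 8 > 0. Violating.
Others bid (2, 2, 3, 3): truth gives 0; bid 3 gives 8 > 0. Violating.
Others bid (2, 2, 2, 11): truth gives 0; no alternative beats it.
Others bid (2, 2, 2, 12): truth gives 0; no alternative beats it.
(Checking all 256 profiles: 4 have a profitable deviation, 252 do not.)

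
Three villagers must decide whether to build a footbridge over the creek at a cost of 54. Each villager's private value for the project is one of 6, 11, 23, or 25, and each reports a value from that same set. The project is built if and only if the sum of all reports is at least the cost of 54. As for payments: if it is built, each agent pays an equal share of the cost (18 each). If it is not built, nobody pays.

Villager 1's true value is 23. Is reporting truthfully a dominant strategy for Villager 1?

Consider the case where Villager 2 reports 6 and Villager 3 reports 23.
Truthful report 23: project not built, utility 0.
Report 25 instead: project built, pays 18, utility 23 - 18 = 5.
Since 5 > 0, reporting 25 is strictly better here, so truthful reporting is not dominant.

No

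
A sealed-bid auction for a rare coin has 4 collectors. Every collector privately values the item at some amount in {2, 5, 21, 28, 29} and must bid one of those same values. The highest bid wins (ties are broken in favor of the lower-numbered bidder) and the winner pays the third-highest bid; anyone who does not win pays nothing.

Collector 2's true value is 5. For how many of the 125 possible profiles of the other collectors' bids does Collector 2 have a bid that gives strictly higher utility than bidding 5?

Others bid (2, 2, 21): truth gives 0; bid 21 gives 3 > 0. Violating.
Others bid (2, 2, 28): truth gives 0; bid 28 gives 3 > 0. Violating.
Others bid (2, 2, 29): truth gives 0; bid 29 gives 3 > 0. Violating.
Others bid (2, 21, 2): truth gives 0; bid 21 gives 3 > 0. Violating.
Others bid (2, 2, 2): truth gives 3; no alternative beats it.
Others bid (2, 2, 5): truth gives 3; no alternative beats it.
(Checking all 125 profiles: 9 have a profitable deviation, 116 do not.)

9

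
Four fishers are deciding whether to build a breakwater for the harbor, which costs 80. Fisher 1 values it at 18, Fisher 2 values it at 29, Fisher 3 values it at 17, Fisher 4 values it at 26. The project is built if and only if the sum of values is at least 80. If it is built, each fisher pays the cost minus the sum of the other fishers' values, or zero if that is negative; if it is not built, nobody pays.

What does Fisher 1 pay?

8

Total value 90 ≥ cost 80, so the project is built.
The other fishers' values sum to 72.
Cost minus that sum is 80 - 72 = 8.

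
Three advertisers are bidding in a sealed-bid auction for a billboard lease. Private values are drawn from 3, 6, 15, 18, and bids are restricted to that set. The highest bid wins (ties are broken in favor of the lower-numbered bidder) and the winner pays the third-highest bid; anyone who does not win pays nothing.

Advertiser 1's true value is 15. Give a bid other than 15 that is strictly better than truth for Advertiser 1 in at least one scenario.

Suppose Advertiser 2 bids 3 and Advertiser 3 bids 18.
Bid 15: loses, pays 0, utility 0.
Bid 18: wins, pays 3, utility 15 - 3 = 12.
So bidding 18 beats truth here (12 > 0).

18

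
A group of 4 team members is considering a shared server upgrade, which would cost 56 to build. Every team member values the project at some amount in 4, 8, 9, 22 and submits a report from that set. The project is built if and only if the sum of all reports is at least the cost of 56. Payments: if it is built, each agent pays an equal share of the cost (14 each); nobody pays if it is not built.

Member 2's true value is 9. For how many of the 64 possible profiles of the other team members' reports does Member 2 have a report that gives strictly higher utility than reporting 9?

Others report (4, 22, 22): truth gives -5; report 4 gives 0 > -5. Violating.
Others report (22, 4, 22): truth gives -5; report 4 gives 0 > -5. Violating.
Others report (22, 22, 4): truth gives -5; report 4 gives 0 > -5. Violating.
Others report (4, 4, 4): truth gives 0; no alternative beats it.
Others report (4, 4, 8): truth gives 0; no alternative beats it.
(Checking all 64 profiles: 3 have a profitable deviation, 61 do not.)

3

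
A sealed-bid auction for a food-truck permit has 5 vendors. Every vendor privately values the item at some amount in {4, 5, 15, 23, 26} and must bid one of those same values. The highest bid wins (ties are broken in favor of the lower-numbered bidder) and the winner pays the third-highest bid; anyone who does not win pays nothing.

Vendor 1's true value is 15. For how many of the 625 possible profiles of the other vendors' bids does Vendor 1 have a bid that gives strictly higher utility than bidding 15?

Others bid (4, 4, 4, 23): truth gives 0; bid 23 gives 11 > 0. Violating.
Others bid (4, 4, 4, 26): truth gives 0; bid 26 gives 11 > 0. Violating.
Others bid (4, 4, 5, 23): truth gives 0; bid 23 gives 10 > 0. Violating.
Others bid (4, 4, 5, 26): truth gives 0; bid 26 gives 10 > 0. Violating.
Others bid (4, 4, 4, 4): truth gives 11; no alternative beats it.
Others bid (4, 4, 4, 5): truth gives 11; no alternative beats it.
(Checking all 625 profiles: 64 have a profitable deviation, 561 do not.)

64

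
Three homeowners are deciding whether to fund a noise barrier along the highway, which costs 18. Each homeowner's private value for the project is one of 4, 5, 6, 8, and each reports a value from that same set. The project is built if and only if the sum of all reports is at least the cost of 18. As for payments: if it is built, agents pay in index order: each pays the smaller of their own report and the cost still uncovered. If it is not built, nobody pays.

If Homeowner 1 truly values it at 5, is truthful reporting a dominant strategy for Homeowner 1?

Consider the case where Homeowner 2 reports 6 and Homeowner 3 reports 8.
Truthful report 5: project built, pays 5, utility 5 - 5 = 0.
Report 4 instead: project built, pays 4, utility 5 - 4 = 1.
Since 1 > 0, reporting 4 is strictly better here, so truthful reporting is not dominant.

No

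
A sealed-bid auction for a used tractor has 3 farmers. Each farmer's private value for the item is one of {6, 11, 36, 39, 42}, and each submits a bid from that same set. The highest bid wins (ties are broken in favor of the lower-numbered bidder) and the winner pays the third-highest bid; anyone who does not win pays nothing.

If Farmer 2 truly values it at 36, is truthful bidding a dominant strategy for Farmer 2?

Consider the case where Farmer 1 bids 6 and Farmer 3 bids 39.
Truthful bid 36: loses, pays 0, utility 0.
Bid 39 instead: wins, pays 6, utility 36 - 6 = 30.
Since 30 > 0, bidding 39 is strictly better here, so truthful bidding is not dominant.

No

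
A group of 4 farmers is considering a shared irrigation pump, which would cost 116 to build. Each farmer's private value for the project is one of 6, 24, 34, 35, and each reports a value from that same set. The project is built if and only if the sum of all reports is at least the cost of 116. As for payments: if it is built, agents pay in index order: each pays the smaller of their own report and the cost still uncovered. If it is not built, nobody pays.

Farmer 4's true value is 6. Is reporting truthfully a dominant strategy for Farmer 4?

Check each profile of the others' reports and compare truth against every alternative report.
Others report (24, 34, 34): truth gives 0, best alternative gives -18.
Others report (34, 24, 34): truth gives 0, best alternative gives -18.
Others report (34, 34, 24): truth gives 0, best alternative gives -18.
Others report (24, 34, 35): truth gives 0, best alternative gives -17.
Others report (24, 35, 34): truth gives 0, best alternative gives -17.
Others report (34, 24, 35): truth gives 0, best alternative gives -17.
(Remaining 58 profiles checked similarly; truth is weakly best in each.)
In every case the truthful report is at least as good as any alternative, so it is a dominant strategy.

Yes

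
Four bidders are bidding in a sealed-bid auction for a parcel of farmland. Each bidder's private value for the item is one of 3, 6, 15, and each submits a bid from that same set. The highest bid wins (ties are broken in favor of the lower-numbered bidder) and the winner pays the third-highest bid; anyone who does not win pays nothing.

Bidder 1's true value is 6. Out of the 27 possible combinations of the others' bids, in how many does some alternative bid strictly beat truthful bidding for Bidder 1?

Others bid (3, 3, 15): truth gives 0; bid 15 gives 3 > 0. Violating.
Others bid (3, 15, 3): truth gives 0; bid 15 gives 3 > 0. Violating.
Others bid (15, 3, 3): truth gives 0; bid 15 gives 3 > 0. Violating.
Others bid (3, 3, 3): truth gives 3; no alternative beats it.
Others bid (3, 3, 6): truth gives 3; no alternative beats it.
(Checking all 27 profiles: 3 have a profitable deviation, 24 do not.)

3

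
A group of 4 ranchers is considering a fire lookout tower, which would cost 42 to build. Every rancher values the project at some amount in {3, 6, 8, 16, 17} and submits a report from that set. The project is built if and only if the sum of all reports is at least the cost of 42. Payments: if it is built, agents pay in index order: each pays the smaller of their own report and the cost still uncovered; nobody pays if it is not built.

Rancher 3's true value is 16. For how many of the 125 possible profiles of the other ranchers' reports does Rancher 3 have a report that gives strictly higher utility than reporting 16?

44

Others report (3, 16, 16): truth gives 0; report 8 gives 8 > 0. Violating.
Others report (3, 16, 17): truth gives 0; report 6 gives 10 > 0. Violating.
Others report (3, 17, 16): truth gives 0; report 6 gives 10 > 0. Violating.
Others report (3, 17, 17): truth gives 0; report 6 gives 10 > 0. Violating.
Others report (3, 3, 3): truth gives 0; no alternative beats it.
Others report (3, 3, 6): truth gives 0; no alternative beats it.
(Checking all 125 profiles: 44 have a profitable deviation, 81 do not.)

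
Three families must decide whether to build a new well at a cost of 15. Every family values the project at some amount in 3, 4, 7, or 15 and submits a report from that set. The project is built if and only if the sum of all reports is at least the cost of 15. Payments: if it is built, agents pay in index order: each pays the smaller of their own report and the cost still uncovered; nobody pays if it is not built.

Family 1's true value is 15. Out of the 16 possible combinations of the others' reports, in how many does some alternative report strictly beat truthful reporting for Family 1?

Others report (3, 7): truth gives 0; report 7 gives 8 > 0. Violating.
Others report (3, 15): truth gives 0; report 3 gives 12 > 0. Violating.
Others report (4, 4): truth gives 0; report 7 gives 8 > 0. Violating.
Others report (4, 7): truth gives 0; report 4 gives 11 > 0. Violating.
Others report (3, 3): truth gives 0; no alternative beats it.
Others report (3, 4): truth gives 0; no alternative beats it.
(Checking all 16 profiles: 13 have a profitable deviation, 3 do not.)

13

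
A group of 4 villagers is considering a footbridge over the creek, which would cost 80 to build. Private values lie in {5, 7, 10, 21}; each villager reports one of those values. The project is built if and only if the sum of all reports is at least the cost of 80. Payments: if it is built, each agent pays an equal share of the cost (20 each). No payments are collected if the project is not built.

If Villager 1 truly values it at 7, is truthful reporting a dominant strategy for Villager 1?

Check each profile of the others' reports and compare truth against every alternative report.
Others report (5, 5, 5): truth gives 0, best alternative gives 0.
Others report (5, 5, 7): truth gives 0, best alternative gives 0.
Others report (5, 5, 10): truth gives 0, best alternative gives 0.
Others report (5, 5, 21): truth gives 0, best alternative gives 0.
Others report (5, 7, 5): truth gives 0, best alternative gives 0.
Others report (5, 7, 7): truth gives 0, best alternative gives 0.
(Remaining 58 profiles checked similarly; truth is weakly best in each.)
In every case the truthful report is at least as good as any alternative, so it is a dominant strategy.

Yes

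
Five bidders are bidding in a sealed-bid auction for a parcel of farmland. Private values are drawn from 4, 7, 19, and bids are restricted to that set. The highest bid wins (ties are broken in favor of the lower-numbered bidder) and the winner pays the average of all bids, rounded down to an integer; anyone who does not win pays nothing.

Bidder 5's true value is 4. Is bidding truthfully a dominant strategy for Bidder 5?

Yes

Check each profile of the others' bids and compare truth against every alternative bid.
Others bid (4, 4, 4, 4): truth gives 0, best alternative gives 0.
Others bid (4, 4, 4, 7): truth gives 0, best alternative gives 0.
Others bid (4, 4, 4, 19): truth gives 0, best alternative gives 0.
Others bid (4, 4, 7, 4): truth gives 0, best alternative gives 0.
Others bid (4, 4, 7, 7): truth gives 0, best alternative gives 0.
Others bid (4, 4, 7, 19): truth gives 0, best alternative gives 0.
(Remaining 75 profiles checked similarly; truth is weakly best in each.)
In every case the truthful bid is at least as good as any alternative, so it is a dominant strategy.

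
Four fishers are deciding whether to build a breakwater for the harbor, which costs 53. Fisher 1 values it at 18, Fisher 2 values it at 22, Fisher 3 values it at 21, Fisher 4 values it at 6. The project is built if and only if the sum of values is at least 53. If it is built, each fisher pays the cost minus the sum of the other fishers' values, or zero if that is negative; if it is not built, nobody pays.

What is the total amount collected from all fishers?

Total value 67 ≥ cost 53, so it is built.
Fisher 1: others sum to 49; max(0, 53 - 49) = 4.
Fisher 2: others sum to 45; max(0, 53 - 45) = 8.
Fisher 3: others sum to 46; max(0, 53 - 46) = 7.
Fisher 4: others sum to 61; max(0, 53 - 61) = 0.
Total collected = 4 + 8 + 7 + 0 = 19.

19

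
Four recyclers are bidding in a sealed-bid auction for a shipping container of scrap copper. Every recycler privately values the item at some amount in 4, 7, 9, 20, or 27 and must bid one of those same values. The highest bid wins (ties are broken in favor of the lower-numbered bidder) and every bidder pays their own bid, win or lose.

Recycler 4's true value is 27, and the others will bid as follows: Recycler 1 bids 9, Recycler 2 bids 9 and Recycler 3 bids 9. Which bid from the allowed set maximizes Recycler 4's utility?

Bid 4: loses but pays 4, utility -4.
Bid 7: loses but pays 7, utility -7.
Bid 9: loses but pays 9, utility -9.
Bid 20: wins, pays 20, utility 27 - 20 = 7.
Bid 27: wins, pays 27, utility 27 - 27 = 0.
The best choice is 20 with utility 7.

20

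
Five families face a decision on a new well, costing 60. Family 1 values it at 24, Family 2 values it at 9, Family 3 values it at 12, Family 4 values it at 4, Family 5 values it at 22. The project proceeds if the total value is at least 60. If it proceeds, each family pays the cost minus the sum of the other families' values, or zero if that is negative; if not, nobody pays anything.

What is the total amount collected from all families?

25

Total value 71 ≥ cost 60, so it is built.
Family 1: others sum to 47; max(0, 60 - 47) = 13.
Family 2: others sum to 62; max(0, 60 - 62) = 0.
Family 3: others sum to 59; max(0, 60 - 59) = 1.
Family 4: others sum to 67; max(0, 60 - 67) = 0.
Family 5: others sum to 49; max(0, 60 - 49) = 11.
Total collected = 13 + 0 + 1 + 0 + 11 = 25.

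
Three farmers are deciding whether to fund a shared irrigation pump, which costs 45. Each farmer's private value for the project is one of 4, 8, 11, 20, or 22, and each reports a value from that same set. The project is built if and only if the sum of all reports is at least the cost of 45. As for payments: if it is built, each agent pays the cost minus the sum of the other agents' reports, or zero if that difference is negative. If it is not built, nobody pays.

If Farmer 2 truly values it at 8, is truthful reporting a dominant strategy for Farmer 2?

Check each profile of the others' reports and compare truth against every alternative report.
Others report (22, 22): truth gives 7, best alternative gives 7.
Others report (20, 22): truth gives 5, best alternative gives 5.
Others report (22, 20): truth gives 5, best alternative gives 5.
Others report (20, 20): truth gives 3, best alternative gives 3.
Others report (4, 4): truth gives 0, best alternative gives 0.
Others report (4, 8): truth gives 0, best alternative gives 0.
(Remaining 19 profiles checked similarly; truth is weakly best in each.)
In every case the truthful report is at least as good as any alternative, so it is a dominant strategy.

Yes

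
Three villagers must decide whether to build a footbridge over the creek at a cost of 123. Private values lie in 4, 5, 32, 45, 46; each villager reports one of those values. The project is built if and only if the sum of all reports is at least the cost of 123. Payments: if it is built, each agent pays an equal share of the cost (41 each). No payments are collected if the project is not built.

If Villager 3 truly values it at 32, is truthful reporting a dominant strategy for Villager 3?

No

Consider the case where Villager 1 reports 45 and Villager 2 reports 46.
Truthful report 32: project built, pays 41, utility 32 - 41 = -9.
Report 4 instead: project not built, utility 0.
Since 0 > -9, reporting 4 is strictly better here, so truthful reporting is not dominant.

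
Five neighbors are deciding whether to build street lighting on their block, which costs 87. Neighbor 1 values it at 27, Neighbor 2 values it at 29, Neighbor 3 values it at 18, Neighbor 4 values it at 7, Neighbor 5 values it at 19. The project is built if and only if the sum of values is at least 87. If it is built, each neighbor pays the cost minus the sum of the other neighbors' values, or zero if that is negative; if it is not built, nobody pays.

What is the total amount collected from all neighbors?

Total value 100 ≥ cost 87, so it is built.
Neighbor 1: others sum to 73; max(0, 87 - 73) = 14.
Neighbor 2: others sum to 71; max(0, 87 - 71) = 16.
Neighbor 3: others sum to 82; max(0, 87 - 82) = 5.
Neighbor 4: others sum to 93; max(0, 87 - 93) = 0.
Neighbor 5: others sum to 81; max(0, 87 - 81) = 6.
Total collected = 14 + 16 + 5 + 0 + 6 = 41.

41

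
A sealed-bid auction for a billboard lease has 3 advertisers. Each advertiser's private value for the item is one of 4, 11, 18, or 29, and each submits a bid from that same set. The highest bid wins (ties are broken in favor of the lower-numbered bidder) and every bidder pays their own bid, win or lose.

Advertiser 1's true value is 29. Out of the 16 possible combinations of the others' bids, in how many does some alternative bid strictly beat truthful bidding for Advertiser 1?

Others bid (4, 4): truth gives 0; bid 4 gives 25 > 0. Violating.
Others bid (4, 11): truth gives 0; bid 11 gives 18 > 0. Violating.
Others bid (4, 18): truth gives 0; bid 18 gives 11 > 0. Violating.
Others bid (11, 4): truth gives 0; bid 11 gives 18 > 0. Violating.
Others bid (4, 29): truth gives 0; no alternative beats it.
Others bid (11, 29): truth gives 0; no alternative beats it.
(Checking all 16 profiles: 9 have a profitable deviation, 7 do not.)

9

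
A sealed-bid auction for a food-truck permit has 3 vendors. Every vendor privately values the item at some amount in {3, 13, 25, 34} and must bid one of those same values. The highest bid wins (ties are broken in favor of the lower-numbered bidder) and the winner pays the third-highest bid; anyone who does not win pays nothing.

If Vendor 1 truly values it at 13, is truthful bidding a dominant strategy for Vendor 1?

Consider the case where Vendor 2 bids 3 and Vendor 3 bids 25.
Truthful bid 13: loses, pays 0, utility 0.
Bid 25 instead: wins, pays 3, utility 13 - 3 = 10.
Since 10 > 0, bidding 25 is strictly better here, so truthful bidding is not dominant.

No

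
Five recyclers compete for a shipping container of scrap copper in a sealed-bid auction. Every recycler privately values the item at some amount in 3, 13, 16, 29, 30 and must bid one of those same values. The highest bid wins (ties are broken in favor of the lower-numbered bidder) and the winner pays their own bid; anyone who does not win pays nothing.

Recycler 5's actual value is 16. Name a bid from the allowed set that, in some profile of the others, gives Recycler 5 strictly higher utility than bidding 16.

13

Suppose Recycler 1 bids 3, Recycler 2 bids 3, Recycler 3 bids 3 and Recycler 4 bids 3.
Bid 16: wins, pays 16, utility 16 - 16 = 0.
Bid 13: wins, pays 13, utility 16 - 13 = 3.
So bidding 13 beats truth here (3 > 0).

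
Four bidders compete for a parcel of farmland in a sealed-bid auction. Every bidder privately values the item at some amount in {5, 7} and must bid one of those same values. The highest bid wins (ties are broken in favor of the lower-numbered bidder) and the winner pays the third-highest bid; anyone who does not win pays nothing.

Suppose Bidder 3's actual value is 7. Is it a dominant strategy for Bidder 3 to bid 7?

Yes

Check each profile of the others' bids and compare truth against every alternative bid.
Others bid (5, 5, 5): truth gives 2, best alternative gives 0.
Others bid (5, 5, 7): truth gives 2, best alternative gives 0.
Others bid (5, 7, 5): truth gives 0, best alternative gives 0.
Others bid (5, 7, 7): truth gives 0, best alternative gives 0.
Others bid (7, 5, 5): truth gives 0, best alternative gives 0.
Others bid (7, 5, 7): truth gives 0, best alternative gives 0.
(Remaining 2 profiles checked similarly; truth is weakly best in each.)
In every case the truthful bid is at least as good as any alternative, so it is a dominant strategy.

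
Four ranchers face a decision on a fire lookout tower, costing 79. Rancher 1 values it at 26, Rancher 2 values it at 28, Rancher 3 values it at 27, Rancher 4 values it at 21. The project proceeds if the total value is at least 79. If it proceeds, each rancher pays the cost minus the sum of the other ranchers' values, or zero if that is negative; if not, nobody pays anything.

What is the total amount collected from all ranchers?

12

Total value 102 ≥ cost 79, so it is built.
Rancher 1: others sum to 76; max(0, 79 - 76) = 3.
Rancher 2: others sum to 74; max(0, 79 - 74) = 5.
Rancher 3: others sum to 75; max(0, 79 - 75) = 4.
Rancher 4: others sum to 81; max(0, 79 - 81) = 0.
Total collected = 3 + 5 + 4 + 0 = 12.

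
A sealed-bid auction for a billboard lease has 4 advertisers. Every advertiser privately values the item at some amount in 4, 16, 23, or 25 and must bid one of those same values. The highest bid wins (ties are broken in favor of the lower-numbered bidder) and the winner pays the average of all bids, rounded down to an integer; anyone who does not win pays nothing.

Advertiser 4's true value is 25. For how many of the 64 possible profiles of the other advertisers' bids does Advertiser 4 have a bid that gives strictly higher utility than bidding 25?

Others bid (4, 4, 4): truth gives 16; bid 16 gives 18 > 16. Violating.
Others bid (4, 4, 16): truth gives 13; bid 23 gives 14 > 13. Violating.
Others bid (4, 16, 4): truth gives 13; bid 23 gives 14 > 13. Violating.
Others bid (4, 16, 16): truth gives 10; bid 23 gives 11 > 10. Violating.
Others bid (4, 4, 23): truth gives 11; no alternative beats it.
Others bid (4, 4, 25): truth gives 0; no alternative beats it.
(Checking all 64 profiles: 8 have a profitable deviation, 56 do not.)

8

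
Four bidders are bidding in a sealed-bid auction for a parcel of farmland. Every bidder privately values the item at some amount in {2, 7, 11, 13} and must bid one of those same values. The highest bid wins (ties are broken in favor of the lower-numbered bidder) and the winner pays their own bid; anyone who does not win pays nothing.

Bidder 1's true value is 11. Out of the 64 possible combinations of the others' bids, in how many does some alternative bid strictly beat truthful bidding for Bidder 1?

Others bid (2, 2, 2): truth gives 0; bid 2 gives 9 > 0. Violating.
Others bid (2, 2, 7): truth gives 0; bid 7 gives 4 > 0. Violating.
Others bid (2, 7, 2): truth gives 0; bid 7 gives 4 > 0. Violating.
Others bid (2, 7, 7): truth gives 0; bid 7 gives 4 > 0. Violating.
Others bid (2, 2, 11): truth gives 0; no alternative beats it.
Others bid (2, 2, 13): truth gives 0; no alternative beats it.
(Checking all 64 profiles: 8 have a profitable deviation, 56 do not.)

8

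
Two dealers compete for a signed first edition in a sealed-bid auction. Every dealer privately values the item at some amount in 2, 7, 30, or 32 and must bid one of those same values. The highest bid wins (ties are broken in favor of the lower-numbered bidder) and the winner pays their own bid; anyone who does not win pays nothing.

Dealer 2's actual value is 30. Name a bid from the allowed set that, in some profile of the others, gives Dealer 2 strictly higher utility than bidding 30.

7

Suppose Dealer 1 bids 2.
Bid 30: wins, pays 30, utility 30 - 30 = 0.
Bid 7: wins, pays 7, utility 30 - 7 = 23.
So bidding 7 beats truth here (23 > 0).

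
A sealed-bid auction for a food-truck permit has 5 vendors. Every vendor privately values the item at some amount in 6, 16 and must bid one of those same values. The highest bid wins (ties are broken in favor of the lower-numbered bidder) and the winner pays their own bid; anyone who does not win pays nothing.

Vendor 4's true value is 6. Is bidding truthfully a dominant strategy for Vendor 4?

Yes

Check each profile of the others' bids and compare truth against every alternative bid.
Others bid (6, 6, 6, 6): truth gives 0, best alternative gives -10.
Others bid (6, 6, 6, 16): truth gives 0, best alternative gives -10.
Others bid (6, 6, 16, 6): truth gives 0, best alternative gives 0.
Others bid (6, 6, 16, 16): truth gives 0, best alternative gives 0.
Others bid (6, 16, 6, 6): truth gives 0, best alternative gives 0.
Others bid (6, 16, 6, 16): truth gives 0, best alternative gives 0.
(Remaining 10 profiles checked similarly; truth is weakly best in each.)
In every case the truthful bid is at least as good as any alternative, so it is a dominant strategy.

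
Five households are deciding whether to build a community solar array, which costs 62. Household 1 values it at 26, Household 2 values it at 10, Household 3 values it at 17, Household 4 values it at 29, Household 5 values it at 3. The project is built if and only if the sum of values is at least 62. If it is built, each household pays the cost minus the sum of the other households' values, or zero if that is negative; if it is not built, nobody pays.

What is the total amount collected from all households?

9

Total value 85 ≥ cost 62, so it is built.
Household 1: others sum to 59; max(0, 62 - 59) = 3.
Household 2: others sum to 75; max(0, 62 - 75) = 0.
Household 3: others sum to 68; max(0, 62 - 68) = 0.
Household 4: others sum to 56; max(0, 62 - 56) = 6.
Household 5: others sum to 82; max(0, 62 - 82) = 0.
Total collected = 3 + 0 + 0 + 6 + 0 = 9.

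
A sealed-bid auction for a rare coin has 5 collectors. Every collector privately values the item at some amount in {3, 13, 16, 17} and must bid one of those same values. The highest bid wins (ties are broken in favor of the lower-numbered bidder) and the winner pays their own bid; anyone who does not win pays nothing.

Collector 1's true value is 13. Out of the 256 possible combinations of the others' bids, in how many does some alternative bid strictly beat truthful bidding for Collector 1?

1

Others bid (3, 3, 3, 3): truth gives 0; bid 3 gives 10 > 0. Violating.
Others bid (3, 3, 3, 13): truth gives 0; no alternative beats it.
Others bid (3, 3, 3, 16): truth gives 0; no alternative beats it.
(Checking all 256 profiles: 1 has a profitable deviation, 255 do not.)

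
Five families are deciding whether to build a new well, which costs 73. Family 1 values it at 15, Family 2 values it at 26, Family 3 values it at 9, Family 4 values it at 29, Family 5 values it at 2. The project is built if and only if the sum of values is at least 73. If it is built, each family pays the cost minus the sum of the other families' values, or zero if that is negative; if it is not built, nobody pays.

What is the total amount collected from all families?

Total value 81 ≥ cost 73, so it is built.
Family 1: others sum to 66; max(0, 73 - 66) = 7.
Family 2: others sum to 55; max(0, 73 - 55) = 18.
Family 3: others sum to 72; max(0, 73 - 72) = 1.
Family 4: others sum to 52; max(0, 73 - 52) = 21.
Family 5: others sum to 79; max(0, 73 - 79) = 0.
Total collected = 7 + 18 + 1 + 21 + 0 = 47.

47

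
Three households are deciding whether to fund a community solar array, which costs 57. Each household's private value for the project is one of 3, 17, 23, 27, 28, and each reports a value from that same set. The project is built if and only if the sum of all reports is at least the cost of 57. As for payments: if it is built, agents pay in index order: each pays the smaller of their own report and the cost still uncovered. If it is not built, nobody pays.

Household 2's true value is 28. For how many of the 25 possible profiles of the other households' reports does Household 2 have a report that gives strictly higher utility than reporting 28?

20

Others report (3, 27): truth gives 0; report 27 gives 1 > 0. Violating.
Others report (3, 28): truth gives 0; report 27 gives 1 > 0. Violating.
Others report (17, 17): truth gives 0; report 23 gives 5 > 0. Violating.
Others report (17, 23): truth gives 0; report 17 gives 11 > 0. Violating.
Others report (3, 3): truth gives 0; no alternative beats it.
Others report (3, 17): truth gives 0; no alternative beats it.
(Checking all 25 profiles: 20 have a profitable deviation, 5 do not.)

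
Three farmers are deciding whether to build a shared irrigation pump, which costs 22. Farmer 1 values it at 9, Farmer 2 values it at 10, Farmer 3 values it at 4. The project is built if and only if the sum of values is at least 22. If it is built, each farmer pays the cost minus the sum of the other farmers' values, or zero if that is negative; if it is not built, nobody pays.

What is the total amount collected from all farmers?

Total value 23 ≥ cost 22, so it is built.
Farmer 1: others sum to 14; max(0, 22 - 14) = 8.
Farmer 2: others sum to 13; max(0, 22 - 13) = 9.
Farmer 3: others sum to 19; max(0, 22 - 19) = 3.
Total collected = 8 + 9 + 3 = 20.

20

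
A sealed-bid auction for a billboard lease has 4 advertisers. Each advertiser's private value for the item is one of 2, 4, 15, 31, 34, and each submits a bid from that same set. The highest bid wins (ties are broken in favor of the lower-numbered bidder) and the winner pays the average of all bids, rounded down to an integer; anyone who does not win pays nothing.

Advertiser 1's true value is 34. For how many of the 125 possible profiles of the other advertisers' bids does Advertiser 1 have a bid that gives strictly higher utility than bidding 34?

51

Others bid (2, 2, 2): truth gives 24; bid 2 gives 32 > 24. Violating.
Others bid (2, 2, 4): truth gives 24; bid 4 gives 31 > 24. Violating.
Others bid (2, 2, 15): truth gives 21; bid 15 gives 26 > 21. Violating.
Others bid (2, 2, 31): truth gives 17; bid 31 gives 18 > 17. Violating.
Others bid (2, 2, 34): truth gives 16; no alternative beats it.
Others bid (2, 4, 31): truth gives 17; no alternative beats it.
(Checking all 125 profiles: 51 have a profitable deviation, 74 do not.)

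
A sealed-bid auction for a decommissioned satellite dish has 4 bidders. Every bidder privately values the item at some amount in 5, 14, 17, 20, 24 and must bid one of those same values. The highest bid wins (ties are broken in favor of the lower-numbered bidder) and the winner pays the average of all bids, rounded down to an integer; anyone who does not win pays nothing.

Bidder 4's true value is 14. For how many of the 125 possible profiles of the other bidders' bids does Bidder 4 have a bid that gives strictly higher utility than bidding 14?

12

Others bid (5, 5, 14): truth gives 0; bid 17 gives 4 > 0. Violating.
Others bid (5, 5, 17): truth gives 0; bid 20 gives 3 > 0. Violating.
Others bid (5, 5, 20): truth gives 0; bid 24 gives 1 > 0. Violating.
Others bid (5, 14, 5): truth gives 0; bid 17 gives 4 > 0. Violating.
Others bid (5, 5, 5): truth gives 7; no alternative beats it.
Others bid (5, 5, 24): truth gives 0; no alternative beats it.
(Checking all 125 profiles: 12 have a profitable deviation, 113 do not.)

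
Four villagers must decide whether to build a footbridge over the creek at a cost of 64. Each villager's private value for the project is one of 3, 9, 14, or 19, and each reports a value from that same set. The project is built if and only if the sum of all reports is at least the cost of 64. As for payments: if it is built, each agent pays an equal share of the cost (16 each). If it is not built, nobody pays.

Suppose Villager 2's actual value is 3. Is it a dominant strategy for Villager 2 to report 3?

Yes

Check each profile of the others' reports and compare truth against every alternative report.
Others report (19, 19, 19): truth gives 0, best alternative gives -13.
Others report (3, 3, 3): truth gives 0, best alternative gives 0.
Others report (3, 3, 9): truth gives 0, best alternative gives 0.
Others report (3, 3, 14): truth gives 0, best alternative gives 0.
Others report (3, 3, 19): truth gives 0, best alternative gives 0.
Others report (3, 9, 3): truth gives 0, best alternative gives 0.
(Remaining 58 profiles checked similarly; truth is weakly best in each.)
In every case the truthful report is at least as good as any alternative, so it is a dominant strategy.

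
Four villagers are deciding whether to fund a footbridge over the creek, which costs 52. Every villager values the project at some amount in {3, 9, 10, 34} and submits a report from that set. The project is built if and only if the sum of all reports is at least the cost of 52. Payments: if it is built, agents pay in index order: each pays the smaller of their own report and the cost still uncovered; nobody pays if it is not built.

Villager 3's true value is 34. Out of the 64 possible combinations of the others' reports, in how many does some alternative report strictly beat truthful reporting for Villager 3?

Others report (3, 9, 34): truth gives 0; report 9 gives 25 > 0. Violating.
Others report (3, 10, 34): truth gives 0; report 9 gives 25 > 0. Violating.
Others report (3, 34, 9): truth gives 19; report 9 gives 25 > 19. Violating.
Others report (3, 34, 10): truth gives 19; report 9 gives 25 > 19. Violating.
Others report (3, 3, 3): truth gives 0; no alternative beats it.
Others report (3, 3, 9): truth gives 0; no alternative beats it.
(Checking all 64 profiles: 26 have a profitable deviation, 38 do not.)

26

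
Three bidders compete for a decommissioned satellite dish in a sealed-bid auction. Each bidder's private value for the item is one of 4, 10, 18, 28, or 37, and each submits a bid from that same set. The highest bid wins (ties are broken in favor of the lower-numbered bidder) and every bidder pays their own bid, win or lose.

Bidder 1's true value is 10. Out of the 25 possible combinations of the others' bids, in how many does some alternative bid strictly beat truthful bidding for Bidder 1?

Others bid (4, 4): truth gives 0; bid 4 gives 6 > 0. Violating.
Others bid (4, 18): truth gives -10; bid 4 gives -4 > -10. Violating.
Others bid (4, 28): truth gives -10; bid 4 gives -4 > -10. Violating.
Others bid (4, 37): truth gives -10; bid 4 gives -4 > -10. Violating.
Others bid (4, 10): truth gives 0; no alternative beats it.
Others bid (10, 4): truth gives 0; no alternative beats it.
(Checking all 25 profiles: 22 have a profitable deviation, 3 do not.)

22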